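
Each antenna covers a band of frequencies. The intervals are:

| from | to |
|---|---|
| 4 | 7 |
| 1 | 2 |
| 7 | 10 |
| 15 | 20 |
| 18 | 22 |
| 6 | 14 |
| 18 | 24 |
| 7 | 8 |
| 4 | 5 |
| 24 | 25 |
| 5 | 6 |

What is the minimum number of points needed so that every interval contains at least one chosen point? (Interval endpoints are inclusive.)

5

By right end: [1,2]  [4,5]  [5,6]  [4,7]  [7,8]  [7,10]  [6,14]  [15,20]  [18,22]  [18,24]  [24,25]
[1,2] uncovered → point at 2; [4,5] uncovered → point at 5; [7,8] uncovered → point at 8; [15,20] uncovered → point at 20; [24,25] uncovered → point at 25.
Points: 2, 5, 8, 20, 25 (5 total).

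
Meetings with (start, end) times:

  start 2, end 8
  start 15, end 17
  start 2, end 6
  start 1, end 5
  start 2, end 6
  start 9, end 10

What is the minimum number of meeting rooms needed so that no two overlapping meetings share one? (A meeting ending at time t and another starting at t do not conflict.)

Count concurrent intervals with a sweep; the peak is the room count.
Events (time:±→running): 1:+→1 2:+→2 2:+→3 2:+→4 … peak 4.

4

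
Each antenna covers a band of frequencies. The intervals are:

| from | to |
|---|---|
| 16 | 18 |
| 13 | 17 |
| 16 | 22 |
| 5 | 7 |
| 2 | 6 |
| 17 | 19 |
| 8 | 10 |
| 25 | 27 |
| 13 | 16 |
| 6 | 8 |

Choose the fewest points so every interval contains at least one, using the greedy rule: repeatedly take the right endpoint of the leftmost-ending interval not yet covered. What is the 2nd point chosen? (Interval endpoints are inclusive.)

10

By right end: [2,6]  [5,7]  [6,8]  [8,10]  [13,16]  [13,17]  [16,18]  [17,19]  [16,22]  [25,27]
[2,6] uncovered → point at 6; [8,10] uncovered → point at 10; [13,16] uncovered → point at 16; [17,19] uncovered → point at 19; [25,27] uncovered → point at 27.
Points: 6, 10, 16, 19, 27 (5 total).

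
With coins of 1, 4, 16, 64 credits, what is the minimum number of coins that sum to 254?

11

Greedy: take as many of the largest coin as possible, then repeat with the remainder.
254 = 3×64 + 3×16 + 3×4 + 2×1
Total coins = 3 + 3 + 3 + 2 = 11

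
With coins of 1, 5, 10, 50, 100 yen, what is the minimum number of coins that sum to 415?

6

415 − 4×100→15 − 1×10→5 − 1×5→0
Total coins = 4 + 1 + 1 = 6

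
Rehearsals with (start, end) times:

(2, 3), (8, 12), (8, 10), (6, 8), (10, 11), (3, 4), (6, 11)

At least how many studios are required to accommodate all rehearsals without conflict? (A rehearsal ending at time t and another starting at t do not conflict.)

Events (time:±→running): 2:+→1 3:-→0 3:+→1 4:-→0 6:+→1 6:+→2 8:-→1 8:+→2 8:+→3 … peak 3.

3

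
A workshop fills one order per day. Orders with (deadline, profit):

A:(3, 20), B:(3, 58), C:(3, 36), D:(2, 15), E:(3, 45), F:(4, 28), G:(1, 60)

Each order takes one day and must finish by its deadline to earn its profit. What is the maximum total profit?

Profit order: G=60 B=58 E=45 C=36 F=28 A=20 D=15
Assign: G→slot 1, B→slot 3, E→slot 2, C skipped, F→slot 4, A skipped, D skipped.
Slots: [1:G] [2:E] [3:B] [4:F]
Profit = 60 + 45 + 58 + 28 = 191

191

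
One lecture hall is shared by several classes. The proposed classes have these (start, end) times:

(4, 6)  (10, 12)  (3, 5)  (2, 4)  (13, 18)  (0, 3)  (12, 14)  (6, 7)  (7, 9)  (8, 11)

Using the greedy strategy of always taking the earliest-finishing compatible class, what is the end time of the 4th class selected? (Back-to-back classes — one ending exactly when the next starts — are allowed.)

9

Greedy by earliest finish: after sorting by end time, pick each interval compatible with the last pick.
By end time: (0,3), (2,4), (3,5), (4,6), (6,7), (7,9), (8,11), (10,12), (12,14), (13,18).
Pick (0,3); next start ≥ 3 → (3,5); next start ≥ 5 → (6,7); next start ≥ 7 → (7,9); next start ≥ 9 → (10,12); next start ≥ 12 → (12,14).
Selected: (0,3) (3,5) (6,7) (7,9) (10,12) (12,14)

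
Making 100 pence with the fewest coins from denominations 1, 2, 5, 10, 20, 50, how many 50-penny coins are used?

2

100 − 2×50→0
Count of 50: 2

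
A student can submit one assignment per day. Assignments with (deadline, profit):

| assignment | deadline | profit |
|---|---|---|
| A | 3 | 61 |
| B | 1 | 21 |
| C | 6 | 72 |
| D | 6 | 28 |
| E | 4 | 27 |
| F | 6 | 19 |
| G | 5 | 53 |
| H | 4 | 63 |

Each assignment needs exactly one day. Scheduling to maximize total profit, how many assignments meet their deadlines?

6

Take jobs in profit order; each goes to the latest open slot no later than its deadline.
By profit: C(d6,72), H(d4,63), A(d3,61), G(d5,53), D(d6,28), E(d4,27), B(d1,21), F(d6,19)
C→slot 6; H→slot 4; A→slot 3; G→slot 5; D→slot 2; E→slot 1; B skipped; F skipped.
6 of 8 scheduled.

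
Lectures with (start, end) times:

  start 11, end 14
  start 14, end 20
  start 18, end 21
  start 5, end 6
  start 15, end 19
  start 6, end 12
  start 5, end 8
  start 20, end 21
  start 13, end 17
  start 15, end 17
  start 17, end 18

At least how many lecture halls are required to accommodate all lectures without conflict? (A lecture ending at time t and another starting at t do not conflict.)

4

starts: [5, 5, 6, 11, 13, 14, 15, 15, 17, 18, 20]
ends:   [6, 8, 12, 14, 17, 17, 18, 19, 20, 21, 21]
s5→1 s5→2 e6→1 s6→2 e8→1 s11→2 e12→1 s13→2 e14→1 s14→2 s15→3 s15→4  — peak 4.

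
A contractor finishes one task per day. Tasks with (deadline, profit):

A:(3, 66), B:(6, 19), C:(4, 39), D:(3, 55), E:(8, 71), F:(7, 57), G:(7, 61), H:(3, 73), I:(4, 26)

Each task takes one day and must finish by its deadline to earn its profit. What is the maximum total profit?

By profit: H(d3,73), E(d8,71), A(d3,66), G(d7,61), F(d7,57), D(d3,55), C(d4,39), I(d4,26), B(d6,19)
H→slot 3; E→slot 8; A→slot 2; G→slot 7; F→slot 6; D→slot 1; C→slot 4; I skipped; B→slot 5.
Profit = 55 + 66 + 73 + 39 + 19 + 57 + 61 + 71 = 441

441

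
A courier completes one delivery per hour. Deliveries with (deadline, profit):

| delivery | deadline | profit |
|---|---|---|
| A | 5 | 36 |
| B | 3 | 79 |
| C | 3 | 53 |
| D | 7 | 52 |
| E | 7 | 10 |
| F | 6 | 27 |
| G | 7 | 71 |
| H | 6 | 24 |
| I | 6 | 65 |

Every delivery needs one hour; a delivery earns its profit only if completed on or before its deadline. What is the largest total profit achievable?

Take jobs in profit order; each goes to the latest open slot no later than its deadline.
Profit order: B=79 G=71 I=65 C=53 D=52 A=36 F=27 H=24 E=10
Assign: B→slot 3, G→slot 7, I→slot 6, C→slot 2, D→slot 5, A→slot 4, F→slot 1, H skipped, E skipped.
Slots: [1:F] [2:C] [3:B] [4:A] [5:D] [6:I] [7:G]
Profit = 27 + 53 + 79 + 36 + 52 + 65 + 71 = 383

383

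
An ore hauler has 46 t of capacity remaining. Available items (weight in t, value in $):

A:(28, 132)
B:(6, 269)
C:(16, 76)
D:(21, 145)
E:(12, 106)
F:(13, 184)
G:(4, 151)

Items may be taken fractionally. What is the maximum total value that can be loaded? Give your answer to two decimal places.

785.95

Ratios (sorted): B 44.83, G 37.75, F 14.15, E 8.83, D 6.90, C 4.75, A 4.71
take B (6 @ 269); take G (4 @ 151); take F (13 @ 184); take E (12 @ 106); take 11/21 of D → 75.95. Capacity used 46/46.
Total value = 785.95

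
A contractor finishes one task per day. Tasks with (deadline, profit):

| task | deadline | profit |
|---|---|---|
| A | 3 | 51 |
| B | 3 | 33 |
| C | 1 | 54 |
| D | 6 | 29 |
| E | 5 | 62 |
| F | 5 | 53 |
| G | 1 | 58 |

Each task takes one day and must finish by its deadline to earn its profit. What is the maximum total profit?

By profit: E(d5,62), G(d1,58), C(d1,54), F(d5,53), A(d3,51), B(d3,33), D(d6,29)
E→slot 5; G→slot 1; C skipped; F→slot 4; A→slot 3; B→slot 2; D→slot 6.
Profit = 58 + 33 + 51 + 53 + 62 + 29 = 286

286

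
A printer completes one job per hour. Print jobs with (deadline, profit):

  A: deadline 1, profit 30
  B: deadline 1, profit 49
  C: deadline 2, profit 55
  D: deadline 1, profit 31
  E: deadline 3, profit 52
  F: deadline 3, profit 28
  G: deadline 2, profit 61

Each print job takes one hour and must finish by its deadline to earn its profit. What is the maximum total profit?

168

Sort by profit descending; place each in the latest free slot ≤ its deadline.
Profit order: G=61 C=55 E=52 B=49 D=31 A=30 F=28
Assign: G→slot 2, C→slot 1, E→slot 3, B skipped, D skipped, A skipped, F skipped.
Slots: [1:C] [2:G] [3:E]
Profit = 55 + 61 + 52 = 168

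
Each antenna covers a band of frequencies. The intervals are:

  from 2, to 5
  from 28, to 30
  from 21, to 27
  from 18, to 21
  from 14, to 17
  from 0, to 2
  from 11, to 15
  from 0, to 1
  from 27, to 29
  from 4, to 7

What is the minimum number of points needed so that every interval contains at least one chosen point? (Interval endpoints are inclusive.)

Sort by right endpoint; whenever an interval is uncovered, place a point at its right end.
By right end: [0,1]  [0,2]  [2,5]  [4,7]  [11,15]  [14,17]  [18,21]  [21,27]  [27,29]  [28,30]
[0,1] uncovered → point at 1; [2,5] uncovered → point at 5; [11,15] uncovered → point at 15; [18,21] uncovered → point at 21; [27,29] uncovered → point at 29.
Points: 1, 5, 15, 21, 29 (5 total).

5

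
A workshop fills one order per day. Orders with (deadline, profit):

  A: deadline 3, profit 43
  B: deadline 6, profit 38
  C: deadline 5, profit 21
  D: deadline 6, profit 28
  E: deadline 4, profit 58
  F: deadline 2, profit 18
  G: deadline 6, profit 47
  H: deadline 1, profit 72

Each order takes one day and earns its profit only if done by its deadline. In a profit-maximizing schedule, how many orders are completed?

6

Sort by profit descending; place each in the latest free slot ≤ its deadline.
By profit: H(d1,72), E(d4,58), G(d6,47), A(d3,43), B(d6,38), D(d6,28), C(d5,21), F(d2,18)
H→slot 1; E→slot 4; G→slot 6; A→slot 3; B→slot 5; D→slot 2; C skipped; F skipped.
6 of 8 scheduled.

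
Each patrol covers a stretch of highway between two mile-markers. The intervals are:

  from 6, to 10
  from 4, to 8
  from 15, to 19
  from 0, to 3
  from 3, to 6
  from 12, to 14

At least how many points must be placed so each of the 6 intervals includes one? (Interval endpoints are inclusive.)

By right end: [0,3]  [3,6]  [4,8]  [6,10]  [12,14]  [15,19]
[0,3] uncovered → point at 3; [4,8] uncovered → point at 8; [12,14] uncovered → point at 14; [15,19] uncovered → point at 19.
Points: 3, 8, 14, 19 (4 total).

4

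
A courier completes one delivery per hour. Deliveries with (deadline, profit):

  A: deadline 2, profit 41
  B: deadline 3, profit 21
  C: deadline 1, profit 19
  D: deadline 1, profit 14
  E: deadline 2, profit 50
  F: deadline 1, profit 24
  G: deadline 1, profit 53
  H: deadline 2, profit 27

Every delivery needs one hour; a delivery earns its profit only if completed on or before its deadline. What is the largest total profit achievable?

124

Sort by profit descending; place each in the latest free slot ≤ its deadline.
Profit order: G=53 E=50 A=41 H=27 F=24 B=21 C=19 D=14
Assign: G→slot 1, E→slot 2, A skipped, H skipped, F skipped, B→slot 3, C skipped, D skipped.
Slots: [1:G] [2:E] [3:B]
Profit = 53 + 50 + 21 = 124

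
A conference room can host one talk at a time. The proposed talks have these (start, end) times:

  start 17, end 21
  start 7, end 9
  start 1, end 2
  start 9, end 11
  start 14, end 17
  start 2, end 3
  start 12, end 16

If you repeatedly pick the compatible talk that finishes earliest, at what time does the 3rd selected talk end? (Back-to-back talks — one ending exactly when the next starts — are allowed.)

9

Sort by end time and greedily take each interval whose start is ≥ the last chosen end.
By end time: (1,2), (2,3), (7,9), (9,11), (12,16), (14,17), (17,21).
Pick (1,2); next start ≥ 2 → (2,3); next start ≥ 3 → (7,9); next start ≥ 9 → (9,11); next start ≥ 11 → (12,16); next start ≥ 16 → (17,21).
Selected: (1,2) (2,3) (7,9) (9,11) (12,16) (17,21)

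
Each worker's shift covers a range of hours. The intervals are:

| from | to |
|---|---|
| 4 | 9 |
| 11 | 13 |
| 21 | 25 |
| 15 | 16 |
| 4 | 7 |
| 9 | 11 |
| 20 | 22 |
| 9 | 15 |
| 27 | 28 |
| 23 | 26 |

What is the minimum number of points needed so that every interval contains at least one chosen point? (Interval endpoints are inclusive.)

Sort by right endpoint; whenever an interval is uncovered, place a point at its right end.
Sorted: [4,7] [4,9] [9,11] [11,13] [9,15] [15,16] [20,22] [21,25] [23,26] [27,28]
{[4,7],[4,9]} hit by 7; {[9,11],[11,13],[9,15]} hit by 11; {[15,16]} hit by 16; {[20,22],[21,25]} hit by 22; {[23,26]} hit by 26; {[27,28]} hit by 28.
Points: 7, 11, 16, 22, 26, 28 (6 total).

6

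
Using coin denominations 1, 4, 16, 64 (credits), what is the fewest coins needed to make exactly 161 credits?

5

Greedy: take as many of the largest coin as possible, then repeat with the remainder.
161 = 2×64 + 2×16 + 1×1
Total coins = 2 + 2 + 1 = 5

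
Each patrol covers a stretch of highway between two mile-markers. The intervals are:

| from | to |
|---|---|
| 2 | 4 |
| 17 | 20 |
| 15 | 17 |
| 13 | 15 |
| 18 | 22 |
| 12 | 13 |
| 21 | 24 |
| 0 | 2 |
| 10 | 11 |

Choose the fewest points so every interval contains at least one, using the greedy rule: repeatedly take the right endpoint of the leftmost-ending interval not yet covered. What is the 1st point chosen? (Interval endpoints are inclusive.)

Sort by right endpoint; whenever an interval is uncovered, place a point at its right end.
By right end: [0,2]  [2,4]  [10,11]  [12,13]  [13,15]  [15,17]  [17,20]  [18,22]  [21,24]
[0,2] uncovered → point at 2; [10,11] uncovered → point at 11; [12,13] uncovered → point at 13; [15,17] uncovered → point at 17; [18,22] uncovered → point at 22.
Points: 2, 11, 13, 17, 22 (5 total).

2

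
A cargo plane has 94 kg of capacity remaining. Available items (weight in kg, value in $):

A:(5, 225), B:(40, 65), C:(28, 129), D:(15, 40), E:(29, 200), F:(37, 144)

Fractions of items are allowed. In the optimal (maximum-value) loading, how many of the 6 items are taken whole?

3

Ratios (sorted): A 45.00, E 6.90, C 4.61, F 3.89, D 2.67, B 1.62
take A (5 @ 225); take E (29 @ 200); take C (28 @ 129); take 32/37 of F → 124.54. Capacity used 94/94.
3 item(s) taken whole; one partial (take 32/37 of F).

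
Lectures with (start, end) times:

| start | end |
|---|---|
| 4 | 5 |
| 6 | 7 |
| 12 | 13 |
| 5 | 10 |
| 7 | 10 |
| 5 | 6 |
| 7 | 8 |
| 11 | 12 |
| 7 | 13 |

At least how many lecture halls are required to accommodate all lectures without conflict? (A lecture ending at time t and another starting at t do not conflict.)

4

Events (time:±→running): 4:+→1 5:-→0 5:+→1 5:+→2 6:-→1 6:+→2 7:-→1 7:+→2 7:+→3 7:+→4 … peak 4.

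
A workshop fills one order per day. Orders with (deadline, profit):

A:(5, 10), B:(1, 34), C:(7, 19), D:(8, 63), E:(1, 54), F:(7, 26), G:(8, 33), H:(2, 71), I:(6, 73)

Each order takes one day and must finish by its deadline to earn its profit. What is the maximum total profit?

Take jobs in profit order; each goes to the latest open slot no later than its deadline.
Profit order: I=73 H=71 D=63 E=54 B=34 G=33 F=26 C=19 A=10
Assign: I→slot 6, H→slot 2, D→slot 8, E→slot 1, B skipped, G→slot 7, F→slot 5, C→slot 4, A→slot 3.
Slots: [1:E] [2:H] [3:A] [4:C] [5:F] [6:I] [7:G] [8:D]
Profit = 54 + 71 + 10 + 19 + 26 + 73 + 33 + 63 = 349

349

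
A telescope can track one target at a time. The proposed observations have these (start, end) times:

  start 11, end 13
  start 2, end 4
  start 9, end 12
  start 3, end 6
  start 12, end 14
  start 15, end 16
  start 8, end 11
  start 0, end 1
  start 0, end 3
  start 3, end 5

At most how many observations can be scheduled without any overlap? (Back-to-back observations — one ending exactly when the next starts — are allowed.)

5

Greedy by earliest finish: after sorting by end time, pick each interval compatible with the last pick.
Sorted by end: (0,1)  (0,3)  (2,4)  (3,5)  (3,6)  (8,11)  (9,12)  (11,13)  (12,14)  (15,16)
take (0,1); take (2,4); take (8,11); skip (9,12); take (11,13); take (15,16).
Selected 5 observations.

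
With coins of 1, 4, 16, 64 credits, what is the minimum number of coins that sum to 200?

200 − 3×64→8 − 2×4→0
Total coins = 3 + 2 = 5

5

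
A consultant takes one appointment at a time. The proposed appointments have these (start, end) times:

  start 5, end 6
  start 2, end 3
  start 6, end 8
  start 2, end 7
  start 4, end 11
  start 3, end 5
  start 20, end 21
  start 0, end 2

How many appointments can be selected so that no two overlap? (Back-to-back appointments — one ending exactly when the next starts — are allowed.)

Sort by end time and greedily take each interval whose start is ≥ the last chosen end.
Sorted by end: (0,2)  (2,3)  (3,5)  (5,6)  (2,7)  (6,8)  (4,11)  (20,21)
take (0,2); take (2,3); take (3,5); take (5,6); take (6,8); take (20,21).
Selected 6 appointments.

6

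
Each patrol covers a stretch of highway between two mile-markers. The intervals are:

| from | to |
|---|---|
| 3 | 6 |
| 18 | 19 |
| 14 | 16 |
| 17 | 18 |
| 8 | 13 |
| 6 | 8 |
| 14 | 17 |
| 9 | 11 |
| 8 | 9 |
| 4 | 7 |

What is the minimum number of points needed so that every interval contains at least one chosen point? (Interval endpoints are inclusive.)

4

Sort by right endpoint; whenever an interval is uncovered, place a point at its right end.
By right end: [3,6]  [4,7]  [6,8]  [8,9]  [9,11]  [8,13]  [14,16]  [14,17]  [17,18]  [18,19]
[3,6] uncovered → point at 6; [8,9] uncovered → point at 9; [14,16] uncovered → point at 16; [17,18] uncovered → point at 18.
Points: 6, 9, 16, 18 (4 total).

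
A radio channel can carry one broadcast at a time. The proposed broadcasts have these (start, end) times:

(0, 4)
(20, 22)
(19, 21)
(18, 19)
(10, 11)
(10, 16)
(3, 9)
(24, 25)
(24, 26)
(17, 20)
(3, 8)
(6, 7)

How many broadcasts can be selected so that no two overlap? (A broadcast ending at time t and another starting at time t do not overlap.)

Sort by end time and greedily take each interval whose start is ≥ the last chosen end.
Sorted by end: (0,4)  (6,7)  (3,8)  (3,9)  (10,11)  (10,16)  (18,19)  (17,20)  (19,21)  (20,22)  (24,25)  (24,26)
take (0,4); take (6,7); skip (3,8); take (10,11); take (18,19); skip (17,20); take (19,21); skip (20,22); take (24,25).
Selected 6 broadcasts.

6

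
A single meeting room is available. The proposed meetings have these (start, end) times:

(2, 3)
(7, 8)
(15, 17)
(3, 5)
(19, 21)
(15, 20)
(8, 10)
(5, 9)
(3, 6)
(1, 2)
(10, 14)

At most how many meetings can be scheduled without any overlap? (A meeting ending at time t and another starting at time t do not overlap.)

8

Order by finish time; keep every interval that doesn't clash with the previous kept one.
By end time: (1,2), (2,3), (3,5), (3,6), (7,8), (5,9), (8,10), (10,14), (15,17), (15,20), (19,21).
Pick (1,2); next start ≥ 2 → (2,3); next start ≥ 3 → (3,5); next start ≥ 5 → (7,8); next start ≥ 8 → (8,10); next start ≥ 10 → (10,14); next start ≥ 14 → (15,17); next start ≥ 17 → (19,21).
Selected 8 meetings.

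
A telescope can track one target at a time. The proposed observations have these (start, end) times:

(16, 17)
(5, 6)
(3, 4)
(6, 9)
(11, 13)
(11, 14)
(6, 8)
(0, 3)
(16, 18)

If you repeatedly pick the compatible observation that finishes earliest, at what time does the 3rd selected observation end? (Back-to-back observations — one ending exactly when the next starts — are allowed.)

6

Sorted by end: (0,3)  (3,4)  (5,6)  (6,8)  (6,9)  (11,13)  (11,14)  (16,17)  (16,18)
take (0,3); take (3,4); take (5,6); take (6,8); take (11,13); skip (11,14); take (16,17); skip (16,18).
Selected: (0,3) (3,4) (5,6) (6,8) (11,13) (16,17)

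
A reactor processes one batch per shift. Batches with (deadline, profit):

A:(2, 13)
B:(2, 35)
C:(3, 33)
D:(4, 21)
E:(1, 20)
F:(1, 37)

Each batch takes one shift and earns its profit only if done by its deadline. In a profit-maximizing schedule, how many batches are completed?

Take jobs in profit order; each goes to the latest open slot no later than its deadline.
By profit: F(d1,37), B(d2,35), C(d3,33), D(d4,21), E(d1,20), A(d2,13)
F→slot 1; B→slot 2; C→slot 3; D→slot 4; E skipped; A skipped.
4 of 6 scheduled.

4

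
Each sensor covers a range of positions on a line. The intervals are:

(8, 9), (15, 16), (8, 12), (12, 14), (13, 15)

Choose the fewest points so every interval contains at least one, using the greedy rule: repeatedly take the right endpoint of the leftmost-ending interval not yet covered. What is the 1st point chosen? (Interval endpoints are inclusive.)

Sort by right endpoint; whenever an interval is uncovered, place a point at its right end.
By right end: [8,9]  [8,12]  [12,14]  [13,15]  [15,16]
[8,9] uncovered → point at 9; [12,14] uncovered → point at 14; [15,16] uncovered → point at 16.
Points: 9, 14, 16 (3 total).

9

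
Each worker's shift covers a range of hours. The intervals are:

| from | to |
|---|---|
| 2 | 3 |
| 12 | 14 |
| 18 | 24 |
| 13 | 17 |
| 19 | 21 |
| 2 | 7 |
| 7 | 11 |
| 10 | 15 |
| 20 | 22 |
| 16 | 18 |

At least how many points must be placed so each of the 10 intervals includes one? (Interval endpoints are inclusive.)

5

Process intervals by earliest right end; each time one isn't hit yet, stab at its right endpoint.
By right end: [2,3]  [2,7]  [7,11]  [12,14]  [10,15]  [13,17]  [16,18]  [19,21]  [20,22]  [18,24]
[2,3] uncovered → point at 3; [7,11] uncovered → point at 11; [12,14] uncovered → point at 14; [16,18] uncovered → point at 18; [19,21] uncovered → point at 21.
Points: 3, 11, 14, 18, 21 (5 total).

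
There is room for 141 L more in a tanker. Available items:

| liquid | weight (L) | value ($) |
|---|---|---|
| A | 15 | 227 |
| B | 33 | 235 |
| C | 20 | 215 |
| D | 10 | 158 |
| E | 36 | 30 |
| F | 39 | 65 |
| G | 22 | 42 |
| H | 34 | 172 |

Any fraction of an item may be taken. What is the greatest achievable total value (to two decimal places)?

1060.67

Greedy by value/weight ratio, highest first.
Ratios (sorted): D 15.80, A 15.13, C 10.75, B 7.12, H 5.06, G 1.91, F 1.67, E 0.83
take D (10 @ 158); take A (15 @ 227); take C (20 @ 215); take B (33 @ 235); take H (34 @ 172); take G (22 @ 42); take 7/39 of F → 11.67. Capacity used 141/141.
Total value = 1060.67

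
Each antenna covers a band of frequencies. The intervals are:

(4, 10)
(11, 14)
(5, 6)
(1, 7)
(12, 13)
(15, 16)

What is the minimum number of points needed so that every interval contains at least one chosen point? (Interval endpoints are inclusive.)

3

Sort by right endpoint; whenever an interval is uncovered, place a point at its right end.
Sorted: [5,6] [1,7] [4,10] [12,13] [11,14] [15,16]
{[5,6],[1,7],[4,10]} hit by 6; {[12,13],[11,14]} hit by 13; {[15,16]} hit by 16.
Points: 6, 13, 16 (3 total).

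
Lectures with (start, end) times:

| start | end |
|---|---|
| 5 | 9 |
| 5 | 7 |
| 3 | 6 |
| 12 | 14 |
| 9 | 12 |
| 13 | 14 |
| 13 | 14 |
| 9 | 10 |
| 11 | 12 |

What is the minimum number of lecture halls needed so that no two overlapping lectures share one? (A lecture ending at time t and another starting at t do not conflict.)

3

Count concurrent intervals with a sweep; the peak is the room count.
starts: [3, 5, 5, 9, 9, 11, 12, 13, 13]
ends:   [6, 7, 9, 10, 12, 12, 14, 14, 14]
s3→1 s5→2 s5→3  — peak 3.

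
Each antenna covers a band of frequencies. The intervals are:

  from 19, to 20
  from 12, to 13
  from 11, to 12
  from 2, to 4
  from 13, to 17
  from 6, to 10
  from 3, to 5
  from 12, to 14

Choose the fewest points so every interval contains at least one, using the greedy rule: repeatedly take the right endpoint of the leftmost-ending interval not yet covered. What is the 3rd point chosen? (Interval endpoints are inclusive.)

Process intervals by earliest right end; each time one isn't hit yet, stab at its right endpoint.
Sorted: [2,4] [3,5] [6,10] [11,12] [12,13] [12,14] [13,17] [19,20]
{[2,4],[3,5]} hit by 4; {[6,10]} hit by 10; {[11,12],[12,13],[12,14]} hit by 12; {[13,17]} hit by 17; {[19,20]} hit by 20.
Points: 4, 10, 12, 17, 20 (5 total).

12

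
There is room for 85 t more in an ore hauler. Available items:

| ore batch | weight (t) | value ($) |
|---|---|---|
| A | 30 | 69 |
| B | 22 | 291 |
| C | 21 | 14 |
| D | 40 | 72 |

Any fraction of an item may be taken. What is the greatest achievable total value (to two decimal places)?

419.40

Ratios (sorted): B 13.23, A 2.30, D 1.80, C 0.67
take B (22 @ 291); take A (30 @ 69); take 33/40 of D → 59.40. Capacity used 85/85.
Total value = 419.40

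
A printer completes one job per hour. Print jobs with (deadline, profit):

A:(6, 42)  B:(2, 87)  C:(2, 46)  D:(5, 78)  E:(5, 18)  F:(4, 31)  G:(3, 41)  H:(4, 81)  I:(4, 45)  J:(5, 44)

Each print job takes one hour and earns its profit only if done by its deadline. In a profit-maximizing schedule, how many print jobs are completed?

6

Sort by profit descending; place each in the latest free slot ≤ its deadline.
By profit: B(d2,87), H(d4,81), D(d5,78), C(d2,46), I(d4,45), J(d5,44), A(d6,42), G(d3,41), F(d4,31), E(d5,18)
B→slot 2; H→slot 4; D→slot 5; C→slot 1; I→slot 3; J skipped; A→slot 6; G skipped; F skipped; E skipped.
6 of 10 scheduled.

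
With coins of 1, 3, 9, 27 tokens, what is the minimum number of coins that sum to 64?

4

64 − 2×27→10 − 1×9→1 − 1×1→0
Total coins = 2 + 1 + 1 = 4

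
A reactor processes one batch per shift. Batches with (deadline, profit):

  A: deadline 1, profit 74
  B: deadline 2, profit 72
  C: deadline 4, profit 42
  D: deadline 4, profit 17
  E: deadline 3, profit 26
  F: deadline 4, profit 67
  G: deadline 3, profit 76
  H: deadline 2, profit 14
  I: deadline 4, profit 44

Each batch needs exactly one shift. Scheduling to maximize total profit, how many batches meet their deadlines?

4

By profit: G(d3,76), A(d1,74), B(d2,72), F(d4,67), I(d4,44), C(d4,42), E(d3,26), D(d4,17), H(d2,14)
G→slot 3; A→slot 1; B→slot 2; F→slot 4; I skipped; C skipped; E skipped; D skipped; H skipped.
4 of 9 scheduled.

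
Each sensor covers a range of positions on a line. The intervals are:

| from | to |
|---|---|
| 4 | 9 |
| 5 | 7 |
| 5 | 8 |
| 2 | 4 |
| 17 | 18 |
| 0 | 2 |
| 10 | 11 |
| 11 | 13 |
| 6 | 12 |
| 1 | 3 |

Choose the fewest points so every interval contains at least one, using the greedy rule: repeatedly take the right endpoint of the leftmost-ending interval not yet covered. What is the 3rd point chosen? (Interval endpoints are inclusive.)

11

Process intervals by earliest right end; each time one isn't hit yet, stab at its right endpoint.
Sorted: [0,2] [1,3] [2,4] [5,7] [5,8] [4,9] [10,11] [6,12] [11,13] [17,18]
{[0,2],[1,3],[2,4]} hit by 2; {[5,7],[5,8],[4,9]} hit by 7; {[10,11],[6,12],[11,13]} hit by 11; {[17,18]} hit by 18.
Points: 2, 7, 11, 18 (4 total).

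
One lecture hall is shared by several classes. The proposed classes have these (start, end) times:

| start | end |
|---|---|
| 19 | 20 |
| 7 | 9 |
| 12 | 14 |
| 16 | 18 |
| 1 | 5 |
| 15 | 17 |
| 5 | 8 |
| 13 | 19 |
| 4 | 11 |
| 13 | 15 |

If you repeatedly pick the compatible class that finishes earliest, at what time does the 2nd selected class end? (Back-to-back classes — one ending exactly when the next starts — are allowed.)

8

By end time: (1,5), (5,8), (7,9), (4,11), (12,14), (13,15), (15,17), (16,18), (13,19), (19,20).
Pick (1,5); next start ≥ 5 → (5,8); next start ≥ 8 → (12,14); next start ≥ 14 → (15,17); next start ≥ 17 → (19,20).
Selected: (1,5) (5,8) (12,14) (15,17) (19,20)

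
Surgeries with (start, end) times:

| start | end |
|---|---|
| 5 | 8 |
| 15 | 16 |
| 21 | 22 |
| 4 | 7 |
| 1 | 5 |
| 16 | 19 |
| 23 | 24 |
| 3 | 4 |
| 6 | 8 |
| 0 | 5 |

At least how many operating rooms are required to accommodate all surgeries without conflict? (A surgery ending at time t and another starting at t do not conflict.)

3

Count concurrent intervals with a sweep; the peak is the room count.
starts: [0, 1, 3, 4, 5, 6, 15, 16, 21, 23]
ends:   [4, 5, 5, 7, 8, 8, 16, 19, 22, 24]
s0→1 s1→2 s3→3  — peak 3.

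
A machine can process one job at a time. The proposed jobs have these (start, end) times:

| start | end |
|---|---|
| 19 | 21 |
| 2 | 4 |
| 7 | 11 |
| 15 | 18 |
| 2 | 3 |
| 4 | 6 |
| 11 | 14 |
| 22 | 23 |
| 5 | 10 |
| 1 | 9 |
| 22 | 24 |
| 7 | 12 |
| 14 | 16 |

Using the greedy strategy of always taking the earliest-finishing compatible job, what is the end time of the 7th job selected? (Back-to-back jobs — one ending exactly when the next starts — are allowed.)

23

Order by finish time; keep every interval that doesn't clash with the previous kept one.
By end time: (2,3), (2,4), (4,6), (1,9), (5,10), (7,11), (7,12), (11,14), (14,16), (15,18), (19,21), (22,23), (22,24).
Pick (2,3); next start ≥ 3 → (4,6); next start ≥ 6 → (7,11); next start ≥ 11 → (11,14); next start ≥ 14 → (14,16); next start ≥ 16 → (19,21); next start ≥ 21 → (22,23).
Selected: (2,3) (4,6) (7,11) (11,14) (14,16) (19,21) (22,23)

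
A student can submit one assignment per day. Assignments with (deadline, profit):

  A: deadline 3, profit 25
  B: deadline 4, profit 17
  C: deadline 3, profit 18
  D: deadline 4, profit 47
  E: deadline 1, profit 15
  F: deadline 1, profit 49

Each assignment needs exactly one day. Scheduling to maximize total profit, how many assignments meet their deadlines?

4

Sort by profit descending; place each in the latest free slot ≤ its deadline.
Profit order: F=49 D=47 A=25 C=18 B=17 E=15
Assign: F→slot 1, D→slot 4, A→slot 3, C→slot 2, B skipped, E skipped.
Slots: [1:F] [2:C] [3:A] [4:D]
4 of 6 scheduled.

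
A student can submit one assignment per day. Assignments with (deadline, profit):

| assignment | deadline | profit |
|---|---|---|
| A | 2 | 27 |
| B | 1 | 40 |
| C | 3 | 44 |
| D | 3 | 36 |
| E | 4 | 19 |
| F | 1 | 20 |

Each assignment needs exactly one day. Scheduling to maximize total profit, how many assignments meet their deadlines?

Profit order: C=44 B=40 D=36 A=27 F=20 E=19
Assign: C→slot 3, B→slot 1, D→slot 2, A skipped, F skipped, E→slot 4.
Slots: [1:B] [2:D] [3:C] [4:E]
4 of 6 scheduled.

4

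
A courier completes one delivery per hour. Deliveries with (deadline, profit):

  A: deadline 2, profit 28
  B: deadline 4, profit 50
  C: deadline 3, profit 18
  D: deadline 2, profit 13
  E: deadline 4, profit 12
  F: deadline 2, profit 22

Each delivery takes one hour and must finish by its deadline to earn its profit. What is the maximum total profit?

118

By profit: B(d4,50), A(d2,28), F(d2,22), C(d3,18), D(d2,13), E(d4,12)
B→slot 4; A→slot 2; F→slot 1; C→slot 3; D skipped; E skipped.
Profit = 22 + 28 + 18 + 50 = 118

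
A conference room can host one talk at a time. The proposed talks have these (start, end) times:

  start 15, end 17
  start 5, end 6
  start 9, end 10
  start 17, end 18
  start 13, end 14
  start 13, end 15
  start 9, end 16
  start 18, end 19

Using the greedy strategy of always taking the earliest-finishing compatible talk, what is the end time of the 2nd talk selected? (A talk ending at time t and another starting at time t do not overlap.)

Order by finish time; keep every interval that doesn't clash with the previous kept one.
Sorted by end: (5,6)  (9,10)  (13,14)  (13,15)  (9,16)  (15,17)  (17,18)  (18,19)
take (5,6); take (9,10); take (13,14); take (15,17); take (17,18); take (18,19).
Selected: (5,6) (9,10) (13,14) (15,17) (17,18) (18,19)

10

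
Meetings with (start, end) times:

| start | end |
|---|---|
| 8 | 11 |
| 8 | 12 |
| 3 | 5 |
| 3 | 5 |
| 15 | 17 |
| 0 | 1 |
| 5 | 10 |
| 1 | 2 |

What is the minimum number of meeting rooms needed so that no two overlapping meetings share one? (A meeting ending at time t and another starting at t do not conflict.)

Events (time:±→running): 0:+→1 1:-→0 1:+→1 2:-→0 3:+→1 3:+→2 5:-→1 5:-→0 5:+→1 8:+→2 8:+→3 … peak 3.

3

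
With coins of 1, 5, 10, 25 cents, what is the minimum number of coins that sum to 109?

9

109 = 4×25 + 1×5 + 4×1
Total coins = 4 + 1 + 4 = 9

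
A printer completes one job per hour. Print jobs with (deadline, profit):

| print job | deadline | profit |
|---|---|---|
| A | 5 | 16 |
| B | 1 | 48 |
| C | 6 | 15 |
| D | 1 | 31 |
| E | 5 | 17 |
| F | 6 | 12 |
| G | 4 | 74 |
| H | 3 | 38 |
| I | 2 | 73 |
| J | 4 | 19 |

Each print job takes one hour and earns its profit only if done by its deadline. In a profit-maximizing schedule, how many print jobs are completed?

Profit order: G=74 I=73 B=48 H=38 D=31 J=19 E=17 A=16 C=15 F=12
Assign: G→slot 4, I→slot 2, B→slot 1, H→slot 3, D skipped, J skipped, E→slot 5, A skipped, C→slot 6, F skipped.
Slots: [1:B] [2:I] [3:H] [4:G] [5:E] [6:C]
6 of 10 scheduled.

6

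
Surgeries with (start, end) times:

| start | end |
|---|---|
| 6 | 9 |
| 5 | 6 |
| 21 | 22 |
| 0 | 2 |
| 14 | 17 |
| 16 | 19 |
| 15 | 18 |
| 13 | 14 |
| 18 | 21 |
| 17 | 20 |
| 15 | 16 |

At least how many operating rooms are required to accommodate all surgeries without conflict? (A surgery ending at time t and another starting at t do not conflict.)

3

The answer is the maximum number of intervals overlapping at any instant.
starts: [0, 5, 6, 13, 14, 15, 15, 16, 17, 18, 21]
ends:   [2, 6, 9, 14, 16, 17, 18, 19, 20, 21, 22]
s0→1 e2→0 s5→1 e6→0 s6→1 e9→0 s13→1 e14→0 s14→1 s15→2 s15→3  — peak 3.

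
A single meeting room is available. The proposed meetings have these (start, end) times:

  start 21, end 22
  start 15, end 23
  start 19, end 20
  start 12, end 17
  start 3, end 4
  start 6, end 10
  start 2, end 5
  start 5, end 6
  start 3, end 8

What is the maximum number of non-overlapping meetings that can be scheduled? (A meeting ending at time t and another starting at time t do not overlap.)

Order by finish time; keep every interval that doesn't clash with the previous kept one.
Sorted by end: (3,4)  (2,5)  (5,6)  (3,8)  (6,10)  (12,17)  (19,20)  (21,22)  (15,23)
take (3,4); take (5,6); take (6,10); take (12,17); take (19,20); take (21,22).
Selected 6 meetings.

6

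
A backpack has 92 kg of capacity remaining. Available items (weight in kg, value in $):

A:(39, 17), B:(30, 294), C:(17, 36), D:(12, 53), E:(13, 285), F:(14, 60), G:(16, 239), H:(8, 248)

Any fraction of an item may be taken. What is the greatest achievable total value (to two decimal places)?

1174.71

Greedy by value/weight ratio, highest first.
Ratios (sorted): H 31.00, E 21.92, G 14.94, B 9.80, D 4.42, F 4.29, C 2.12, A 0.44
take H (8 @ 248); take E (13 @ 285); take G (16 @ 239); take B (30 @ 294); take D (12 @ 53); take 13/14 of F → 55.71. Capacity used 92/92.
Total value = 1174.71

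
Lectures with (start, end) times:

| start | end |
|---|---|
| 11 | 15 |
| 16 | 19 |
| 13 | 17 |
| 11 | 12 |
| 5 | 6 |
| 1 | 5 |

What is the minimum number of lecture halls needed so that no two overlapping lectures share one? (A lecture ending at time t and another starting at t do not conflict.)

2

Count concurrent intervals with a sweep; the peak is the room count.
Events (time:±→running): 1:+→1 5:-→0 5:+→1 6:-→0 11:+→1 11:+→2 … peak 2.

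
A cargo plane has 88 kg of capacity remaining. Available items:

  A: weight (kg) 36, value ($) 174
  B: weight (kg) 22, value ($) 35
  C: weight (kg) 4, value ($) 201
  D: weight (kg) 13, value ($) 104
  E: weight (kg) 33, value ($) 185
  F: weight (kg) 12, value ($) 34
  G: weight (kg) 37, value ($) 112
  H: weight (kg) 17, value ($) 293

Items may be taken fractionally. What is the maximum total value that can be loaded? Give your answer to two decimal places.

Order: C (201/4=50.25) > H (293/17=17.24) > D (104/13=8.00) > E (185/33=5.61) > A (174/36=4.83) > G (112/37=3.03) > F (34/12=2.83) > B (35/22=1.59)
Fill: take C (4 @ 201) → take H (17 @ 293) → take D (13 @ 104) → take E (33 @ 185) → take 21/36 of A → 101.50; 88/88 used.
Total value = 884.50

884.50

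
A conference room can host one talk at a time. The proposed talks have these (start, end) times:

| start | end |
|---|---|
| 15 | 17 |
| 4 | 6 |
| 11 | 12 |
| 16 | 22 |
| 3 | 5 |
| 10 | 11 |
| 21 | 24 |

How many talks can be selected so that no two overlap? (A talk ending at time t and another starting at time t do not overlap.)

5

Order by finish time; keep every interval that doesn't clash with the previous kept one.
Sorted by end: (3,5)  (4,6)  (10,11)  (11,12)  (15,17)  (16,22)  (21,24)
take (3,5); take (10,11); take (11,12); take (15,17); take (21,24).
Selected 5 talks.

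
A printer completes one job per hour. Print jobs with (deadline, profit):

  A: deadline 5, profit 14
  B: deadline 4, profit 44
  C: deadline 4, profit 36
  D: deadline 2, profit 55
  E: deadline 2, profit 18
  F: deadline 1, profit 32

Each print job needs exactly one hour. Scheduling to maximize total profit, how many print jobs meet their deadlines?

Sort by profit descending; place each in the latest free slot ≤ its deadline.
By profit: D(d2,55), B(d4,44), C(d4,36), F(d1,32), E(d2,18), A(d5,14)
D→slot 2; B→slot 4; C→slot 3; F→slot 1; E skipped; A→slot 5.
5 of 6 scheduled.

5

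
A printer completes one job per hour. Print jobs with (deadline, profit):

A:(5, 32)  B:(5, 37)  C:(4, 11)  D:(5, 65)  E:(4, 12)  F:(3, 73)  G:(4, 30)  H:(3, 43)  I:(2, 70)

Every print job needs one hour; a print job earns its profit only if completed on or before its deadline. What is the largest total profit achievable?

288

Sort by profit descending; place each in the latest free slot ≤ its deadline.
Profit order: F=73 I=70 D=65 H=43 B=37 A=32 G=30 E=12 C=11
Assign: F→slot 3, I→slot 2, D→slot 5, H→slot 1, B→slot 4, A skipped, G skipped, E skipped, C skipped.
Slots: [1:H] [2:I] [3:F] [4:B] [5:D]
Profit = 43 + 70 + 73 + 37 + 65 = 288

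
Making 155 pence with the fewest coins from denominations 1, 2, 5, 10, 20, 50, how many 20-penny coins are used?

0

Use the largest denomination that fits, subtract, and repeat.
155 = 3×50 + 1×5
Count of 20: 0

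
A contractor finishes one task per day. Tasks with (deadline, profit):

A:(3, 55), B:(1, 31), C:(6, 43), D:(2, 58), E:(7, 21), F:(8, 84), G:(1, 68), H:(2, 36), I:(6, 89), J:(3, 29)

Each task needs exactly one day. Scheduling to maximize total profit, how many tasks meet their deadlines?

Take jobs in profit order; each goes to the latest open slot no later than its deadline.
Profit order: I=89 F=84 G=68 D=58 A=55 C=43 H=36 B=31 J=29 E=21
Assign: I→slot 6, F→slot 8, G→slot 1, D→slot 2, A→slot 3, C→slot 5, H skipped, B skipped, J skipped, E→slot 7.
Slots: [1:G] [2:D] [3:A] [5:C] [6:I] [7:E] [8:F]
7 of 10 scheduled.

7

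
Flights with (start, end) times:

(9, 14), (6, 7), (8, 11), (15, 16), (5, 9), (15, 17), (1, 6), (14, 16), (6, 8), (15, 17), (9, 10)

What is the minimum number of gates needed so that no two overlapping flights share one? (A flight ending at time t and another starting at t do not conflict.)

The answer is the maximum number of intervals overlapping at any instant.
Events (time:±→running): 1:+→1 5:+→2 6:-→1 6:+→2 6:+→3 7:-→2 8:-→1 8:+→2 9:-→1 9:+→2 9:+→3 10:-→2 11:-→1 14:-→0 14:+→1 15:+→2 15:+→3 15:+→4 … peak 4.

4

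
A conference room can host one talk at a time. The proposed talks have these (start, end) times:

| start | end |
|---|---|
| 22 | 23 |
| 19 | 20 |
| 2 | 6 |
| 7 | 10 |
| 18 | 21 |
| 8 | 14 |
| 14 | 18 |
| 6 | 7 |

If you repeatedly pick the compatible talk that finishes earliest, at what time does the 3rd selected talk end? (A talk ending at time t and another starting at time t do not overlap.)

10

Sorted by end: (2,6)  (6,7)  (7,10)  (8,14)  (14,18)  (19,20)  (18,21)  (22,23)
take (2,6); take (6,7); take (7,10); take (14,18); take (19,20); take (22,23).
Selected: (2,6) (6,7) (7,10) (14,18) (19,20) (22,23)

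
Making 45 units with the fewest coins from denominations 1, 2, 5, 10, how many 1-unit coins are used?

0

Use the largest denomination that fits, subtract, and repeat.
45 − 4×10→5 − 1×5→0
Count of 1: 0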